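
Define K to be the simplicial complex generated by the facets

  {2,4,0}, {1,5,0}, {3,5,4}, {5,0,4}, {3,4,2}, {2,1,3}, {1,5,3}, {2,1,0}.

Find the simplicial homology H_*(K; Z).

Order the vertices as 0 < 1 < 2 < 3 < 4 < 5. Listing each simplex with vertices in this order, K has dimension 2 with simplices:

  0-simplices (6): [0], [1], [2], [3], [4], [5]
  1-simplices (12): [0,1], [0,2], [0,4], [0,5], [1,2], [1,3], [1,5], [2,3], [2,4], [3,4], [3,5], [4,5]
  2-simplices (8): [0,1,2], [0,1,5], [0,2,4], [0,4,5], [1,2,3], [1,3,5], [2,3,4], [3,4,5]

so the chain groups are C_0 ≅ Z^6, C_1 ≅ Z^12, C_2 ≅ Z^8.

∂_1: C_1 → C_0 is given by ∂[p,q] = [q] − [p]. For instance
  ∂[3,5] = [5] − [3].
This gives a 6×12 integer matrix of rank 5; reducing to Smith normal form yields diagonal entries (1,1,1,1,1).

The boundary map ∂_2: C_2 → C_1 maps a triangle to the signed sum of its edges. For instance
  ∂[0,2,4] = [2,4] − [0,4] + [0,2],
  ∂[3,4,5] = [4,5] − [3,5] + [3,4].
The resulting 12×8 matrix has rank 7, and its Smith normal form has invariant factors (1,1,1,1,1,1,1).

Now H_k = ker ∂_k / im ∂_{k+1}, so:

  H_0: rank C_0 − rank ∂_1 = 6 − 5 = 1, and the invariant factors of ∂_1 are all 1, so H_0 = Z.
  H_1: rank ker ∂_1 − rank ∂_2 = (12 − 5) − 7 = 0, and the invariant factors of ∂_2 are all 1, so H_1 = 0.
  H_2: rank ker ∂_2 − rank ∂_3 = (8 − 7) − 0 = 1, and there is no ∂_3, so H_2 = Z.

As a check, the Euler characteristic is 6 − 12 + 8 = 2, which agrees with 1 − 0 + 1 = 2.
(K is a triangulation of the 2-sphere S^2.)

H_0 ≅ Z,  H_1 = 0,  H_2 ≅ Z.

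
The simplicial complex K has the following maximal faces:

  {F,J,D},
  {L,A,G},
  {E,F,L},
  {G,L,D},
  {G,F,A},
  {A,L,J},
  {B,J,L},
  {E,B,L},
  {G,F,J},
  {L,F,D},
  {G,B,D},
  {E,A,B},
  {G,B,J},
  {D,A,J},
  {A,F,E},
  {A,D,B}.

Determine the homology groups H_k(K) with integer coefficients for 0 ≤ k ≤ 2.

H_0 ≅ Z,  H_1 ≅ Z^2,  H_2 ≅ Z.

Order the vertices as A < B < D < E < F < G < J < L. Listing each simplex with vertices in this order, K has dimension 2 with simplices:

  0-simplices (8): A, B, D, E, F, G, J, L
  1-simplices (24): AB, AD, AE, AF, AG, AJ, AL, BD, BE, BG, BJ, BL, DF, DG, DJ, DL, EF, EL, FG, FJ, FL, GJ, GL, JL
  2-simplices (16): ABD, ABE, ADJ, AEF, AFG, AGL, AJL, BDG, BEL, BGJ, BJL, DFJ, DFL, DGL, EFL, FGJ

so the chain groups are C_0 ≅ Z^8, C_1 ≅ Z^24, C_2 ≅ Z^16.

The boundary map ∂_1: C_1 → C_0 sends each edge [p,q] (with p < q) to q − p.
The 8×24 boundary matrix has rank 7 and Smith normal form diag(1,1,1,1,1,1,1).

The boundary map ∂_2: C_2 → C_1 maps a triangle to the signed sum of its edges. For instance
  ∂DGL = GL − DL + DG,
  ∂FGJ = GJ − FJ + FG.
This gives a 24×16 integer matrix of rank 15; reducing to Smith normal form yields diagonal entries (1,1,1,1,1,1,1,1,1,1,1,1,1,1,1).

Reading off H_k = ker ∂_k / im ∂_{k+1}:

  H_0: rank C_0 − rank ∂_1 = 8 − 7 = 1, and the invariant factors of ∂_1 are all 1, so H_0 ≅ Z.
  H_1: rank ker ∂_1 − rank ∂_2 = (24 − 7) − 15 = 2, and the invariant factors of ∂_2 are all 1, so H_1 ≅ Z^2.
  H_2: rank ker ∂_2 − rank ∂_3 = (16 − 15) − 0 = 1, and there is no ∂_3, so H_2 ≅ Z.

As a check, the Euler characteristic is 8 − 24 + 16 = 0, which agrees with 1 − 2 + 1 = 0.
(K is a triangulation of the torus T^2.)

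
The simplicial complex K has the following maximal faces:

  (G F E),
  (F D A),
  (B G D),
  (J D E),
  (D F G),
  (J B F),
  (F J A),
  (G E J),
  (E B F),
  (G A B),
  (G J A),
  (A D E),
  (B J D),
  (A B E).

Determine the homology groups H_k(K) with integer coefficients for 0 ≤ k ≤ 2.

Fix the vertex order A < B < D < E < F < G < J and write every simplex with vertices in increasing order. Then dim K = 2 and the simplices of K are:

  0-simplices (7): A, B, D, E, F, G, J
  1-simplices (21): AB, AD, AE, AF, AG, AJ, BD, BE, BF, BG, BJ, DE, DF, DG, DJ, EF, EG, EJ, FG, FJ, GJ
  2-simplices (14): ABE, ABG, ADE, ADF, AFJ, AGJ, BDG, BDJ, BEF, BFJ, DEJ, DFG, EFG, EGJ

Hence C_0 ≅ Z^7, C_1 ≅ Z^21, C_2 ≅ Z^14.

∂_1: C_1 → C_0 sends each edge [p,q] (with p < q) to q − p. For instance
  ∂DF = F − D.
This gives a 7×21 integer matrix of rank 6; reducing to Smith normal form yields diagonal entries (1,1,1,1,1,1).

Boundary ∂_2: C_2 → C_1 maps a triangle to the signed sum of its edges. For instance
  ∂ABE = BE − AE + AB,
  ∂DFG = FG − DG + DF.
As a 21×14 matrix over Z this has rank 13, with invariant factors (1,1,1,1,1,1,1,1,1,1,1,1,1).

Now H_k = ker ∂_k / im ∂_{k+1}, so:

  H_0: rank C_0 − rank ∂_1 = 7 − 6 = 1, and the invariant factors of ∂_1 are all 1, so H_0 ≅ Z.
  H_1: rank ker ∂_1 − rank ∂_2 = (21 − 6) − 13 = 2, and the invariant factors of ∂_2 are all 1, so H_1 ≅ Z^2.
  H_2: rank ker ∂_2 − rank ∂_3 = (14 − 13) − 0 = 1, and there is no ∂_3, so H_2 ≅ Z.

H_0 ≅ Z,  H_1 ≅ Z^2,  H_2 ≅ Z.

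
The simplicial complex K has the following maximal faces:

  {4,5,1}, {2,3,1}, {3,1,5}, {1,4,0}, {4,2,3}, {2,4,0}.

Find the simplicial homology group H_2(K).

Order the vertices as 0 < 1 < 2 < 3 < 4 < 5. Listing each simplex with vertices in this order, K has dimension 2 with simplices:

  0-simplices (6): [0], [1], [2], [3], [4], [5]
  1-simplices (12): [0,1], [0,2], [0,4], [1,2], [1,3], [1,4], [1,5], [2,3], [2,4], [3,4], [3,5], [4,5]
  2-simplices (6): [0,1,4], [0,2,4], [1,2,3], [1,3,5], [1,4,5], [2,3,4]

giving chain groups C_0 ≅ Z^6, C_1 ≅ Z^12, C_2 ≅ Z^6.

Boundary ∂_1: C_1 → C_0 sends each edge [p,q] (with p < q) to q − p.
The 6×12 boundary matrix has rank 5 and Smith normal form diag(1,1,1,1,1).

Boundary ∂_2: C_2 → C_1 sends each 2-simplex [p,q,r] to [q,r] − [p,r] + [p,q]. For instance
  ∂[1,2,3] = [2,3] − [1,3] + [1,2],
  ∂[0,2,4] = [2,4] − [0,4] + [0,2].
As a 12×6 matrix over Z this has rank 6, with invariant factors (1,1,1,1,1,1).

Computing H_k = (kernel of ∂_k) / (image of ∂_{k+1}):

  H_2: rank ker ∂_2 − rank ∂_3 = (6 − 6) − 0 = 0, and there is no ∂_3, so H_2 ≅ 0.

H_2 ≅ 0.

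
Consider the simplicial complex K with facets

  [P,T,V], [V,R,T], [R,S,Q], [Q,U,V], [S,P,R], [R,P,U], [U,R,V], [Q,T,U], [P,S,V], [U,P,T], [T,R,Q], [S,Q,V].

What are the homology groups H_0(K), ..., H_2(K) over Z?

K has 7 vertices, 18 edges, 12 triangles.
rank ∂_0 = 0, rank ∂_1 = 6 ⇒ b_0 = 7 − 0 − 6 = 1; all invariant factors of ∂_1 are 1 so no torsion. So H_0 ≅ Z.
rank ∂_1 = 6, rank ∂_2 = 12 ⇒ b_1 = 18 − 6 − 12 = 0; ∂_2 has invariant factor(s) [2] giving torsion. So H_1 ≅ Z/2.
rank ∂_2 = 12, rank ∂_3 = 0 ⇒ b_2 = 12 − 12 − 0 = 0. So H_2 ≅ 0.

H_0 ≅ Z,  H_1 ≅ Z/2,  H_2 = 0.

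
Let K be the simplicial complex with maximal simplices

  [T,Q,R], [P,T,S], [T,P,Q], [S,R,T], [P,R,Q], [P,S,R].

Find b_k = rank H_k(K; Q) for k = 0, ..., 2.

Take the total order P < Q < R < S < T on the vertex set. Then K (dimension 2) consists of the simplices:

  0-simplices (5): P, Q, R, S, T
  1-simplices (9): PQ, PR, PS, PT, QR, QT, RS, RT, ST
  2-simplices (6): PQR, PQT, PRS, PST, QRT, RST

giving chain groups C_0 ≅ Z^5, C_1 ≅ Z^9, C_2 ≅ Z^6.

Boundary ∂_1: C_1 → C_0 is given by ∂[p,q] = [q] − [p]. For instance
  ∂PT = T − P.
As a 5×9 matrix over Z this has rank 4, with invariant factors (1,1,1,1).

The boundary map ∂_2: C_2 → C_1 acts by ∂[p,q,r] = [q,r] − [p,r] + [p,q]. For instance
  ∂RST = ST − RT + RS,
  ∂PRS = RS − PS + PR.
The resulting 9×6 matrix has rank 5, and its Smith normal form has invariant factors (1,1,1,1,1).

From H_k ≅ ker(∂_k) / im(∂_{k+1}) we obtain:

  H_0: rank C_0 − rank ∂_1 = 5 − 4 = 1, and the invariant factors of ∂_1 are all 1, so H_0 = Z.
  H_1: rank ker ∂_1 − rank ∂_2 = (9 − 4) − 5 = 0, and the invariant factors of ∂_2 are all 1, so H_1 = 0.
  H_2: rank ker ∂_2 − rank ∂_3 = (6 − 5) − 0 = 1, and there is no ∂_3, so H_2 = Z.

(K is a triangulation of the 2-sphere S^2.)

Hence the Betti numbers are b_0 = 1, b_1 = 0, b_2 = 1.

b_0 = 1, b_1 = 0, b_2 = 1.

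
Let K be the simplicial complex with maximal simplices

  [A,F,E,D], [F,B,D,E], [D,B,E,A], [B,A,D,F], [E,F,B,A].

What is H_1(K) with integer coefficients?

Order the vertices as A < B < D < E < F. Listing each simplex with vertices in this order, K has dimension 3 with simplices:

  0-simplices (5): A, B, D, E, F
  1-simplices (10): AB, AD, AE, AF, BD, BE, BF, DE, DF, EF
  2-simplices (10): ABD, ABE, ABF, ADE, ADF, AEF, BDE, BDF, BEF, DEF
  3-simplices (5): ABDE, ABDF, ABEF, ADEF, BDEF

giving chain groups C_0 ≅ Z^5, C_1 ≅ Z^10, C_2 ≅ Z^10, C_3 ≅ Z^5.

Boundary ∂_1: C_1 → C_0 maps an edge to its endpoints' difference, ∂[p,q] = q − p.
The resulting 5×10 matrix has rank 4, and its Smith normal form has invariant factors (1,1,1,1).

Boundary ∂_2: C_2 → C_1 acts by ∂[p,q,r] = [q,r] − [p,r] + [p,q]. For instance
  ∂ABF = BF − AF + AB,
  ∂ADF = DF − AF + AD.
The 10×10 boundary matrix has rank 6 and Smith normal form diag(1,1,1,1,1,1).

∂_3: C_3 → C_2 sends each 3-simplex σ to the alternating sum Σ_i (−1)^i (σ with its i-th vertex removed). For instance
  ∂ABEF = BEF − AEF + ABF − ABE,
  ∂ABDF = BDF − ADF + ABF − ABD.
The resulting 10×5 matrix has rank 4, and its Smith normal form has invariant factors (1,1,1,1).

Computing H_k = (kernel of ∂_k) / (image of ∂_{k+1}):

  H_1: rank ker ∂_1 − rank ∂_2 = (10 − 4) − 6 = 0, and the invariant factors of ∂_2 are all 1, so H_1 = 0.

(K is a triangulation of the 3-sphere S^3.)

H_1 = 0.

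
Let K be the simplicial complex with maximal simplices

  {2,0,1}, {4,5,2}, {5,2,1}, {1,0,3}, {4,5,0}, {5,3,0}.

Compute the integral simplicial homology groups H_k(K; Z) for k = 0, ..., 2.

Order the vertices as 0 < 1 < 2 < 3 < 4 < 5. Listing each simplex with vertices in this order, K has dimension 2 with simplices:

  0-simplices (6): [0], [1], [2], [3], [4], [5]
  1-simplices (12): [0,1], [0,2], [0,3], [0,4], [0,5], [1,2], [1,3], [1,5], [2,4], [2,5], [3,5], [4,5]
  2-simplices (6): [0,1,2], [0,1,3], [0,3,5], [0,4,5], [1,2,5], [2,4,5]

Hence C_0 ≅ Z^6, C_1 ≅ Z^12, C_2 ≅ Z^6.

∂_1: C_1 → C_0 sends each edge [p,q] (with p < q) to q − p.
This gives a 6×12 integer matrix of rank 5; reducing to Smith normal form yields diagonal entries (1,1,1,1,1).

∂_2: C_2 → C_1 sends each 2-simplex [p,q,r] to [q,r] − [p,r] + [p,q]. For instance
  ∂[1,2,5] = [2,5] − [1,5] + [1,2],
  ∂[0,1,3] = [1,3] − [0,3] + [0,1].
This gives a 12×6 integer matrix of rank 6; reducing to Smith normal form yields diagonal entries (1,1,1,1,1,1).

Computing H_k = (kernel of ∂_k) / (image of ∂_{k+1}):

  H_0: rank C_0 − rank ∂_1 = 6 − 5 = 1, and the invariant factors of ∂_1 are all 1, so H_0 = Z.
  H_1: rank ker ∂_1 − rank ∂_2 = (12 − 5) − 6 = 1, and the invariant factors of ∂_2 are all 1, so H_1 = Z.
  H_2: rank ker ∂_2 − rank ∂_3 = (6 − 6) − 0 = 0, and there is no ∂_3, so H_2 = 0.

As a check, the Euler characteristic is 6 − 12 + 6 = 0, which agrees with 1 − 1 + 0 = 0.
(K is a triangulation of the cylinder S^1 x I.)

H_0 = Z,  H_1 = Z,  H_2 = 0.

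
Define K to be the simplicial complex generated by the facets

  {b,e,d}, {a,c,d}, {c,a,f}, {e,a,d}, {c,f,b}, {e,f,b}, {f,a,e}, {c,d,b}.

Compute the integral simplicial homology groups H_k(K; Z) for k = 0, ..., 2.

H_0 ≅ Z,  H_1 = 0,  H_2 ≅ Z.

Take the total order a < b < c < d < e < f on the vertex set. Then K (dimension 2) consists of the simplices:

  0-simplices (6): a, b, c, d, e, f
  1-simplices (12): ac, ad, ae, af, bc, bd, be, bf, cd, cf, de, ef
  2-simplices (8): acd, acf, ade, aef, bcd, bcf, bde, bef

giving chain groups C_0 ≅ Z^6, C_1 ≅ Z^12, C_2 ≅ Z^8.

Boundary ∂_1: C_1 → C_0 sends each edge [p,q] (with p < q) to q − p. For instance
  ∂bc = c − b.
The 6×12 boundary matrix has rank 5 and Smith normal form diag(1,1,1,1,1).

The boundary map ∂_2: C_2 → C_1 maps a triangle to the signed sum of its edges. For instance
  ∂ade = de − ae + ad,
  ∂bcf = cf − bf + bc.
This gives a 12×8 integer matrix of rank 7; reducing to Smith normal form yields diagonal entries (1,1,1,1,1,1,1).

Reading off H_k = ker ∂_k / im ∂_{k+1}:

  H_0: rank C_0 − rank ∂_1 = 6 − 5 = 1, and the invariant factors of ∂_1 are all 1, so H_0 ≅ Z.
  H_1: rank ker ∂_1 − rank ∂_2 = (12 − 5) − 7 = 0, and the invariant factors of ∂_2 are all 1, so H_1 ≅ 0.
  H_2: rank ker ∂_2 − rank ∂_3 = (8 − 7) − 0 = 1, and there is no ∂_3, so H_2 ≅ Z.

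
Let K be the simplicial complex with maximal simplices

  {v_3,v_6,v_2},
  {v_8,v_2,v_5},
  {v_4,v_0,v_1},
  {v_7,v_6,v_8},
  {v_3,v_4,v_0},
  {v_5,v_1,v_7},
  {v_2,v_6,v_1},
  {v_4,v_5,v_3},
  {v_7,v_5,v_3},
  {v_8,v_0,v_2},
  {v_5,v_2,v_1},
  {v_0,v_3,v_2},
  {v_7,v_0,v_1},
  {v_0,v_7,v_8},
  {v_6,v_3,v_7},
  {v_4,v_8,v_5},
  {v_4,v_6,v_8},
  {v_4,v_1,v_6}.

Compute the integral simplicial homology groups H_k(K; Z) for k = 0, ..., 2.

H_0 ≅ Z,  H_1 ≅ Z^2,  H_2 ≅ Z.

Fix the vertex order v_0 < v_1 < v_2 < v_3 < v_4 < v_5 < v_6 < v_7 < v_8 and write every simplex with vertices in increasing order. Then dim K = 2 and the simplices of K are:

  0-simplices (9): [v_0], [v_1], [v_2], [v_3], [v_4], [v_5], [v_6], [v_7], [v_8]
  1-simplices (27): (27 of them)
  2-simplices (18): (18 of them)

so the chain groups are C_0 ≅ Z^9, C_1 ≅ Z^27, C_2 ≅ Z^18.

∂_1: C_1 → C_0 is given by ∂[p,q] = [q] − [p]. For instance
  ∂[v_0,v_8] = [v_8] − [v_0].
The 9×27 boundary matrix has rank 8 and Smith normal form diag(1,1,1,1,1,1,1,1).

Boundary ∂_2: C_2 → C_1 maps a triangle to the signed sum of its edges. For instance
  ∂[v_0,v_3,v_4] = [v_3,v_4] − [v_0,v_4] + [v_0,v_3],
  ∂[v_3,v_6,v_7] = [v_6,v_7] − [v_3,v_7] + [v_3,v_6].
The resulting 27×18 matrix has rank 17, and its Smith normal form has invariant factors (1,1,1,1,1,1,1,1,1,1,1,1,1,1,1,1,1).

From H_k ≅ ker(∂_k) / im(∂_{k+1}) we obtain:

  H_0: rank C_0 − rank ∂_1 = 9 − 8 = 1, and the invariant factors of ∂_1 are all 1, so H_0 ≅ Z.
  H_1: rank ker ∂_1 − rank ∂_2 = (27 − 8) − 17 = 2, and the invariant factors of ∂_2 are all 1, so H_1 ≅ Z^2.
  H_2: rank ker ∂_2 − rank ∂_3 = (18 − 17) − 0 = 1, and there is no ∂_3, so H_2 ≅ Z.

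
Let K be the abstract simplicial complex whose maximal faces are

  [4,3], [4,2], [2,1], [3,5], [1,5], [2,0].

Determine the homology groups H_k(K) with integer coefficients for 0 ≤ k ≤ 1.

H_0 ≅ Z,  H_1 ≅ Z.

Fix the vertex order 0 < 1 < 2 < 3 < 4 < 5 and write every simplex with vertices in increasing order. Then dim K = 1 and the simplices of K are:

  0-simplices (6): [0], [1], [2], [3], [4], [5]
  1-simplices (6): [0,2], [1,2], [1,5], [2,4], [3,4], [3,5]

giving chain groups C_0 ≅ Z^6, C_1 ≅ Z^6.

Boundary ∂_1: C_1 → C_0 is given by ∂[p,q] = [q] − [p].
As a 6×6 matrix over Z this has rank 5, with invariant factors (1,1,1,1,1).

Reading off H_k = ker ∂_k / im ∂_{k+1}:

  H_0: rank C_0 − rank ∂_1 = 6 − 5 = 1, and the invariant factors of ∂_1 are all 1, so H_0 ≅ Z.
  H_1: rank ker ∂_1 − rank ∂_2 = (6 − 5) − 0 = 1, and there is no ∂_2, so H_1 ≅ Z.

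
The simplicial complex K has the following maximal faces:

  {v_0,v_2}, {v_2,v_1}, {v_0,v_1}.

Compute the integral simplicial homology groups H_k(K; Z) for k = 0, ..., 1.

H_0 ≅ Z,  H_1 ≅ Z.

We work with the vertex ordering v_0 < v_1 < v_2. The simplices of K, each written with vertices in increasing order, are:

  0-simplices (3): [v_0], [v_1], [v_2]
  1-simplices (3): [v_0,v_1], [v_0,v_2], [v_1,v_2]

giving chain groups C_0 ≅ Z^3, C_1 ≅ Z^3.

Boundary ∂_1: C_1 → C_0 maps an edge to its endpoints' difference, ∂[p,q] = q − p. For instance
  ∂[v_0,v_2] = [v_2] − [v_0].
The resulting 3×3 matrix has rank 2, and its Smith normal form has invariant factors (1,1).

Reading off H_k = ker ∂_k / im ∂_{k+1}:

  H_0: rank C_0 − rank ∂_1 = 3 − 2 = 1, and the invariant factors of ∂_1 are all 1, so H_0 = Z.
  H_1: rank ker ∂_1 − rank ∂_2 = (3 − 2) − 0 = 1, and there is no ∂_2, so H_1 = Z.

As a check, the Euler characteristic is 3 − 3 = 0, which agrees with 1 − 1 = 0.
(K is a triangulation of the circle S^1.)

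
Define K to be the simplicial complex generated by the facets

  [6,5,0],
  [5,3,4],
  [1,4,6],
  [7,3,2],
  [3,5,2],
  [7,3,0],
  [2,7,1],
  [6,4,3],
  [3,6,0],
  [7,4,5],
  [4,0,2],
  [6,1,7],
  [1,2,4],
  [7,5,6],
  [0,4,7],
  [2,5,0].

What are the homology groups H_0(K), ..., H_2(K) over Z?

We work with the vertex ordering 0 < 1 < 2 < 3 < 4 < 5 < 6 < 7. The simplices of K, each written with vertices in increasing order, are:

  0-simplices (8): [0], [1], [2], [3], [4], [5], [6], [7]
  1-simplices (24): (24 of them)
  2-simplices (16): [0,2,4], [0,2,5], [0,3,6], [0,3,7], [0,4,7], [0,5,6], [1,2,4], [1,2,7], [1,4,6], [1,6,7], [2,3,5], [2,3,7], [3,4,5], [3,4,6], [4,5,7], [5,6,7]

giving chain groups C_0 ≅ Z^8, C_1 ≅ Z^24, C_2 ≅ Z^16.

Boundary ∂_1: C_1 → C_0 maps an edge to its endpoints' difference, ∂[p,q] = q − p. For instance
  ∂[2,3] = [3] − [2].
As a 8×24 matrix over Z this has rank 7, with invariant factors (1,1,1,1,1,1,1).

∂_2: C_2 → C_1 maps a triangle to the signed sum of its edges. For instance
  ∂[0,3,6] = [3,6] − [0,6] + [0,3],
  ∂[0,2,5] = [2,5] − [0,5] + [0,2].
The 24×16 boundary matrix has rank 15 and Smith normal form diag(1,1,1,1,1,1,1,1,1,1,1,1,1,1,1).

Now H_k = ker ∂_k / im ∂_{k+1}, so:

  H_0: rank C_0 − rank ∂_1 = 8 − 7 = 1, and the invariant factors of ∂_1 are all 1, so H_0 ≅ Z.
  H_1: rank ker ∂_1 − rank ∂_2 = (24 − 7) − 15 = 2, and the invariant factors of ∂_2 are all 1, so H_1 ≅ Z^2.
  H_2: rank ker ∂_2 − rank ∂_3 = (16 − 15) − 0 = 1, and there is no ∂_3, so H_2 ≅ Z.

H_0 ≅ Z,  H_1 ≅ Z^2,  H_2 ≅ Z.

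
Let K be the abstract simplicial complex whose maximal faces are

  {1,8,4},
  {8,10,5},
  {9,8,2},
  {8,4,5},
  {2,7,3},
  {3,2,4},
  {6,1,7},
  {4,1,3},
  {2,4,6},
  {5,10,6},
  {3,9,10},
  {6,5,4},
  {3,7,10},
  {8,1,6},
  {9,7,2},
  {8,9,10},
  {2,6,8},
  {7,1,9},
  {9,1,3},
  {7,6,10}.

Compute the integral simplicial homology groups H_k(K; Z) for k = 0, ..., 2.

H_0 = Z,  H_1 = Z × Z/2,  H_2 = 0.

Take the total order 1 < 2 < 3 < 4 < 5 < 6 < 7 < 8 < 9 < 10 on the vertex set. Then K (dimension 2) consists of the simplices:

  0-simplices (10): [1], [2], [3], [4], [5], [6], [7], [8], [9], [10]
  1-simplices (30): (30 of them)
  2-simplices (20): (20 of them)

so the chain groups are C_0 ≅ Z^10, C_1 ≅ Z^30, C_2 ≅ Z^20.

∂_1: C_1 → C_0 is given by ∂[p,q] = [q] − [p]. For instance
  ∂[1,6] = [6] − [1].
This gives a 10×30 integer matrix of rank 9; reducing to Smith normal form yields diagonal entries (1,1,1,1,1,1,1,1,1).

The boundary map ∂_2: C_2 → C_1 acts by ∂[p,q,r] = [q,r] − [p,r] + [p,q]. For instance
  ∂[6,7,10] = [7,10] − [6,10] + [6,7],
  ∂[1,7,9] = [7,9] − [1,9] + [1,7].
This gives a 30×20 integer matrix of rank 20; reducing to Smith normal form yields diagonal entries (1,1,1,1,1,1,1,1,1,1,1,1,1,1,1,1,1,1,1,2).

From H_k ≅ ker(∂_k) / im(∂_{k+1}) we obtain:

  H_0: rank C_0 − rank ∂_1 = 10 − 9 = 1, and the invariant factors of ∂_1 are all 1, so H_0 = Z.
  H_1: rank ker ∂_1 − rank ∂_2 = (30 − 9) − 20 = 1, and ∂_2 has invariant factor 2 > 1, so H_1 = Z × Z/2.
  H_2: rank ker ∂_2 − rank ∂_3 = (20 − 20) − 0 = 0, and there is no ∂_3, so H_2 = 0.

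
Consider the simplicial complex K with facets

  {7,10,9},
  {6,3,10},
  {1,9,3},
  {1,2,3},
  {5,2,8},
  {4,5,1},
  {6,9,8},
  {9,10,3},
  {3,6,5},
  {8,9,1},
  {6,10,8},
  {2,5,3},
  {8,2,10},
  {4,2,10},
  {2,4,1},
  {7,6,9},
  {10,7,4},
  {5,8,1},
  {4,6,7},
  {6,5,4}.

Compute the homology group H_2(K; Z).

Take the total order 1 < 2 < 3 < 4 < 5 < 6 < 7 < 8 < 9 < 10 on the vertex set. Then K (dimension 2) consists of the simplices:

  0-simplices (10): [1], [2], [3], [4], [5], [6], [7], [8], [9], [10]
  1-simplices (30): (30 of them)
  2-simplices (20): (20 of them)

Hence C_0 ≅ Z^10, C_1 ≅ Z^30, C_2 ≅ Z^20.

∂_1: C_1 → C_0 is given by ∂[p,q] = [q] − [p].
The 10×30 boundary matrix has rank 9 and Smith normal form diag(1,1,1,1,1,1,1,1,1).

∂_2: C_2 → C_1 acts by ∂[p,q,r] = [q,r] − [p,r] + [p,q]. For instance
  ∂[4,7,10] = [7,10] − [4,10] + [4,7],
  ∂[1,2,4] = [2,4] − [1,4] + [1,2].
The 30×20 boundary matrix has rank 20 and Smith normal form diag(1,1,1,1,1,1,1,1,1,1,1,1,1,1,1,1,1,1,1,2).

From H_k ≅ ker(∂_k) / im(∂_{k+1}) we obtain:

  H_2: rank ker ∂_2 − rank ∂_3 = (20 − 20) − 0 = 0, and there is no ∂_3, so H_2 ≅ 0.

H_2 ≅ 0.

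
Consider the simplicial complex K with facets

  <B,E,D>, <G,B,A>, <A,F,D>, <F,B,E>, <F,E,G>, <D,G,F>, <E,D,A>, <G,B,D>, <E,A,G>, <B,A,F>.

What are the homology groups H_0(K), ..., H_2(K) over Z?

H_0 ≅ Z,  H_1 ≅ Z/2,  H_2 = 0.

K has 6 vertices, 15 edges, 10 triangles.
rank ∂_0 = 0, rank ∂_1 = 5 ⇒ b_0 = 6 − 0 − 5 = 1; all invariant factors of ∂_1 are 1 so no torsion. So H_0 ≅ Z.
rank ∂_1 = 5, rank ∂_2 = 10 ⇒ b_1 = 15 − 5 − 10 = 0; ∂_2 has invariant factor(s) [2] giving torsion. So H_1 ≅ Z/2.
rank ∂_2 = 10, rank ∂_3 = 0 ⇒ b_2 = 10 − 10 − 0 = 0. So H_2 ≅ 0.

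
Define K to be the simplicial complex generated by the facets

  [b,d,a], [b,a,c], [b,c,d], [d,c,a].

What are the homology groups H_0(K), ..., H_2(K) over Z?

We work with the vertex ordering a < b < c < d. The simplices of K, each written with vertices in increasing order, are:

  0-simplices (4): a, b, c, d
  1-simplices (6): ab, ac, ad, bc, bd, cd
  2-simplices (4): abc, abd, acd, bcd

Hence C_0 ≅ Z^4, C_1 ≅ Z^6, C_2 ≅ Z^4.

The boundary map ∂_1: C_1 → C_0 maps an edge to its endpoints' difference, ∂[p,q] = q − p.
The resulting 4×6 matrix has rank 3, and its Smith normal form has invariant factors (1,1,1).

∂_2: C_2 → C_1 sends each 2-simplex [p,q,r] to [q,r] − [p,r] + [p,q]. For instance
  ∂abc = bc − ac + ab,
  ∂bcd = cd − bd + bc.
This gives a 6×4 integer matrix of rank 3; reducing to Smith normal form yields diagonal entries (1,1,1).

From H_k ≅ ker(∂_k) / im(∂_{k+1}) we obtain:

  H_0: rank C_0 − rank ∂_1 = 4 − 3 = 1, and the invariant factors of ∂_1 are all 1, so H_0 ≅ Z.
  H_1: rank ker ∂_1 − rank ∂_2 = (6 − 3) − 3 = 0, and the invariant factors of ∂_2 are all 1, so H_1 ≅ 0.
  H_2: rank ker ∂_2 − rank ∂_3 = (4 − 3) − 0 = 1, and there is no ∂_3, so H_2 ≅ Z.

As a check, the Euler characteristic is 4 − 6 + 4 = 2, which agrees with 1 − 0 + 1 = 2.

H_0 ≅ Z,  H_1 = 0,  H_2 ≅ Z.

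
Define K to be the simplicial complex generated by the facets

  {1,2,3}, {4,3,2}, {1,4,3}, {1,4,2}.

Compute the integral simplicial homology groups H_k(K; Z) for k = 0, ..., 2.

H_0 = Z,  H_1 = 0,  H_2 = Z.

We work with the vertex ordering 1 < 2 < 3 < 4. The simplices of K, each written with vertices in increasing order, are:

  0-simplices (4): [1], [2], [3], [4]
  1-simplices (6): [1,2], [1,3], [1,4], [2,3], [2,4], [3,4]
  2-simplices (4): [1,2,3], [1,2,4], [1,3,4], [2,3,4]

Hence C_0 ≅ Z^4, C_1 ≅ Z^6, C_2 ≅ Z^4.

Boundary ∂_1: C_1 → C_0 maps an edge to its endpoints' difference, ∂[p,q] = q − p. For instance
  ∂[1,2] = [2] − [1].
As a 4×6 matrix over Z this has rank 3, with invariant factors (1,1,1).

∂_2: C_2 → C_1 sends each 2-simplex [p,q,r] to [q,r] − [p,r] + [p,q]. For instance
  ∂[1,2,4] = [2,4] − [1,4] + [1,2],
  ∂[1,3,4] = [3,4] − [1,4] + [1,3].
As a 6×4 matrix over Z this has rank 3, with invariant factors (1,1,1).

Computing H_k = (kernel of ∂_k) / (image of ∂_{k+1}):

  H_0: rank C_0 − rank ∂_1 = 4 − 3 = 1, and the invariant factors of ∂_1 are all 1, so H_0 = Z.
  H_1: rank ker ∂_1 − rank ∂_2 = (6 − 3) − 3 = 0, and the invariant factors of ∂_2 are all 1, so H_1 = 0.
  H_2: rank ker ∂_2 − rank ∂_3 = (4 − 3) − 0 = 1, and there is no ∂_3, so H_2 = Z.

As a check, the Euler characteristic is 4 − 6 + 4 = 2, which agrees with 1 − 0 + 1 = 2.
(K is a triangulation of the 2-sphere S^2.)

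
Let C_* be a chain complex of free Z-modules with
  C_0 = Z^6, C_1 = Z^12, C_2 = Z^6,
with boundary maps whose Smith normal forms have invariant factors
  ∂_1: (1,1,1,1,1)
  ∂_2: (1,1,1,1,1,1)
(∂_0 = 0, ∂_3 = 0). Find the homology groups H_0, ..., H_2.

H_0: b_0 = 6 − 0 − 5 = 1; torsion from ∂_1 factors > 1: none. So H_0 ≅ Z.
H_1: b_1 = 12 − 5 − 6 = 1; torsion from ∂_2 factors > 1: none. So H_1 ≅ Z.
H_2: b_2 = 6 − 6 − 0 = 0; torsion from ∂_3 factors > 1: none. So H_2 ≅ 0.

H_0 ≅ Z,  H_1 ≅ Z,  H_2 = 0.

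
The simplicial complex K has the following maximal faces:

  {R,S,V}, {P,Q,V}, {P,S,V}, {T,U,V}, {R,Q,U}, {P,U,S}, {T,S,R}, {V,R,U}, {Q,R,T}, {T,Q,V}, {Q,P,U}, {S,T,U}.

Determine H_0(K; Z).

H_0 = Z.

We work with the vertex ordering P < Q < R < S < T < U < V. The simplices of K, each written with vertices in increasing order, are:

  0-simplices (7): P, Q, R, S, T, U, V
  1-simplices (18): PQ, PS, PU, PV, QR, QT, QU, QV, RS, RT, RU, RV, ST, SU, SV, TU, TV, UV
  2-simplices (12): PQU, PQV, PSU, PSV, QRT, QRU, QTV, RST, RSV, RUV, STU, TUV

so the chain groups are C_0 ≅ Z^7, C_1 ≅ Z^18, C_2 ≅ Z^12.

∂_1: C_1 → C_0 is given by ∂[p,q] = [q] − [p].
The 7×18 boundary matrix has rank 6 and Smith normal form diag(1,1,1,1,1,1).

Boundary ∂_2: C_2 → C_1 maps a triangle to the signed sum of its edges. For instance
  ∂RUV = UV − RV + RU,
  ∂QTV = TV − QV + QT.
This gives a 18×12 integer matrix of rank 12; reducing to Smith normal form yields diagonal entries (1,1,1,1,1,1,1,1,1,1,1,2).

Reading off H_k = ker ∂_k / im ∂_{k+1}:

  H_0: rank C_0 − rank ∂_1 = 7 − 6 = 1, and the invariant factors of ∂_1 are all 1, so H_0 = Z.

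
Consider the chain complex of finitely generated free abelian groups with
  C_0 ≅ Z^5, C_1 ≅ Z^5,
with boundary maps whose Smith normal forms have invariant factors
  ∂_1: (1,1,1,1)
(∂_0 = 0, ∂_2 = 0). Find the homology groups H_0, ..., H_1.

H_0 ≅ Z,  H_1 ≅ Z.

H_0: b_0 = 5 − 0 − 4 = 1; torsion from ∂_1 factors > 1: none. So H_0 ≅ Z.
H_1: b_1 = 5 − 4 − 0 = 1; torsion from ∂_2 factors > 1: none. So H_1 ≅ Z.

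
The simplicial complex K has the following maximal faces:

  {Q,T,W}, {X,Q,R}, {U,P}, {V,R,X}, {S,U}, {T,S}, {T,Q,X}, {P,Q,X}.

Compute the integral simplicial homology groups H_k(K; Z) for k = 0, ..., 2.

H_0 ≅ Z,  H_1 ≅ Z,  H_2 = 0.

Fix the vertex order P < Q < R < S < T < U < V < W < X and write every simplex with vertices in increasing order. Then dim K = 2 and the simplices of K are:

  0-simplices (9): P, Q, R, S, T, U, V, W, X
  1-simplices (14): PQ, PU, PX, QR, QT, QW, QX, RV, RX, ST, SU, TW, TX, VX
  2-simplices (5): PQX, QRX, QTW, QTX, RVX

so the chain groups are C_0 ≅ Z^9, C_1 ≅ Z^14, C_2 ≅ Z^5.

The boundary map ∂_1: C_1 → C_0 maps an edge to its endpoints' difference, ∂[p,q] = q − p.
As a 9×14 matrix over Z this has rank 8, with invariant factors (1,1,1,1,1,1,1,1).

The boundary map ∂_2: C_2 → C_1 maps a triangle to the signed sum of its edges. For instance
  ∂QRX = RX − QX + QR,
  ∂QTW = TW − QW + QT.
This gives a 14×5 integer matrix of rank 5; reducing to Smith normal form yields diagonal entries (1,1,1,1,1).

From H_k ≅ ker(∂_k) / im(∂_{k+1}) we obtain:

  H_0: rank C_0 − rank ∂_1 = 9 − 8 = 1, and the invariant factors of ∂_1 are all 1, so H_0 = Z.
  H_1: rank ker ∂_1 − rank ∂_2 = (14 − 8) − 5 = 1, and the invariant factors of ∂_2 are all 1, so H_1 = Z.
  H_2: rank ker ∂_2 − rank ∂_3 = (5 − 5) − 0 = 0, and there is no ∂_3, so H_2 = 0.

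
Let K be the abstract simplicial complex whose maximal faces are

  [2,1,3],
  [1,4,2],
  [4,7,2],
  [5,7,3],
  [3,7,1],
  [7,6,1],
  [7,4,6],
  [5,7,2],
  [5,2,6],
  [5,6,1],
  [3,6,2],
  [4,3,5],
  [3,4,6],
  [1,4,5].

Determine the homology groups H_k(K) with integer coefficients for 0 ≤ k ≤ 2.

H_0 ≅ Z,  H_1 ≅ Z^2,  H_2 ≅ Z.

Order the vertices as 1 < 2 < 3 < 4 < 5 < 6 < 7. Listing each simplex with vertices in this order, K has dimension 2 with simplices:

  0-simplices (7): [1], [2], [3], [4], [5], [6], [7]
  1-simplices (21): [1,2], [1,3], [1,4], [1,5], [1,6], [1,7], [2,3], [2,4], [2,5], [2,6], [2,7], [3,4], [3,5], [3,6], [3,7], [4,5], [4,6], [4,7], [5,6], [5,7], [6,7]
  2-simplices (14): [1,2,3], [1,2,4], [1,3,7], [1,4,5], [1,5,6], [1,6,7], [2,3,6], [2,4,7], [2,5,6], [2,5,7], [3,4,5], [3,4,6], [3,5,7], [4,6,7]

Hence C_0 ≅ Z^7, C_1 ≅ Z^21, C_2 ≅ Z^14.

The boundary map ∂_1: C_1 → C_0 is given by ∂[p,q] = [q] − [p]. For instance
  ∂[4,5] = [5] − [4].
As a 7×21 matrix over Z this has rank 6, with invariant factors (1,1,1,1,1,1).

The boundary map ∂_2: C_2 → C_1 acts by ∂[p,q,r] = [q,r] − [p,r] + [p,q]. For instance
  ∂[1,3,7] = [3,7] − [1,7] + [1,3],
  ∂[1,2,4] = [2,4] − [1,4] + [1,2].
The 21×14 boundary matrix has rank 13 and Smith normal form diag(1,1,1,1,1,1,1,1,1,1,1,1,1).

Now H_k = ker ∂_k / im ∂_{k+1}, so:

  H_0: rank C_0 − rank ∂_1 = 7 − 6 = 1, and the invariant factors of ∂_1 are all 1, so H_0 ≅ Z.
  H_1: rank ker ∂_1 − rank ∂_2 = (21 − 6) − 13 = 2, and the invariant factors of ∂_2 are all 1, so H_1 ≅ Z^2.
  H_2: rank ker ∂_2 − rank ∂_3 = (14 − 13) − 0 = 1, and there is no ∂_3, so H_2 ≅ Z.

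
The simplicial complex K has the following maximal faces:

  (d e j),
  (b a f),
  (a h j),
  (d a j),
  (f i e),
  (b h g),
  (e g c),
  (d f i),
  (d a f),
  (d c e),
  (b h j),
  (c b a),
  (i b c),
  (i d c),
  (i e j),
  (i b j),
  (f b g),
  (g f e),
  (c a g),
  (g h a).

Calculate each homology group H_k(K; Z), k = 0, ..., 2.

H_0 = Z,  H_1 = Z ⊕ Z_2,  H_2 = 0.

Order the vertices as a < b < c < d < e < f < g < h < i < j. Listing each simplex with vertices in this order, K has dimension 2 with simplices:

  0-simplices (10): a, b, c, d, e, f, g, h, i, j
  1-simplices (30): ab, ac, ad, af, ag, ah, aj, bc, bf, bg, bh, bi, bj, cd, ce, cg, ci, de, df, di, dj, ef, eg, ei, ej, fg, fi, gh, hj, ij
  2-simplices (20): abc, abf, acg, adf, adj, agh, ahj, bci, bfg, bgh, bhj, bij, cde, cdi, ceg, dej, dfi, efg, efi, eij

so the chain groups are C_0 ≅ Z^10, C_1 ≅ Z^30, C_2 ≅ Z^20.

∂_1: C_1 → C_0 is given by ∂[p,q] = [q] − [p]. For instance
  ∂ef = f − e.
The resulting 10×30 matrix has rank 9, and its Smith normal form has invariant factors (1,1,1,1,1,1,1,1,1).

∂_2: C_2 → C_1 acts by ∂[p,q,r] = [q,r] − [p,r] + [p,q]. For instance
  ∂agh = gh − ah + ag,
  ∂abc = bc − ac + ab.
The 30×20 boundary matrix has rank 20 and Smith normal form diag(1,1,1,1,1,1,1,1,1,1,1,1,1,1,1,1,1,1,1,2).

Computing H_k = (kernel of ∂_k) / (image of ∂_{k+1}):

  H_0: rank C_0 − rank ∂_1 = 10 − 9 = 1, and the invariant factors of ∂_1 are all 1, so H_0 = Z.
  H_1: rank ker ∂_1 − rank ∂_2 = (30 − 9) − 20 = 1, and ∂_2 has invariant factor 2 > 1, so H_1 = Z ⊕ Z_2.
  H_2: rank ker ∂_2 − rank ∂_3 = (20 − 20) − 0 = 0, and there is no ∂_3, so H_2 = 0.

(K is a triangulation of the Klein bottle.)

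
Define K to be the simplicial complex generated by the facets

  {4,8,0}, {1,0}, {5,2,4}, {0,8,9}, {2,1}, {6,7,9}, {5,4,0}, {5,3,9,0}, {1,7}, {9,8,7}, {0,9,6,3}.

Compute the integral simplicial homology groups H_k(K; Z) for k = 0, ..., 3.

H_0 = Z,  H_1 = Z^2,  H_2 = 0,  H_3 = 0.

Fix the vertex order 0 < 1 < 2 < 3 < 4 < 5 < 6 < 7 < 8 < 9 and write every simplex with vertices in increasing order. Then dim K = 3 and the simplices of K are:

  0-simplices (10): [0], [1], [2], [3], [4], [5], [6], [7], [8], [9]
  1-simplices (22): [0,1], [0,3], [0,4], [0,5], [0,6], [0,8], [0,9], [1,2], [1,7], [2,4], [2,5], [3,5], [3,6], [3,9], [4,5], [4,8], [5,9], [6,7], [6,9], [7,8], [7,9], [8,9]
  2-simplices (13): [0,3,5], [0,3,6], [0,3,9], [0,4,5], [0,4,8], [0,5,9], [0,6,9], [0,8,9], [2,4,5], [3,5,9], [3,6,9], [6,7,9], [7,8,9]
  3-simplices (2): [0,3,5,9], [0,3,6,9]

giving chain groups C_0 ≅ Z^10, C_1 ≅ Z^22, C_2 ≅ Z^13, C_3 ≅ Z^2.

Boundary ∂_1: C_1 → C_0 is given by ∂[p,q] = [q] − [p]. For instance
  ∂[1,2] = [2] − [1].
The 10×22 boundary matrix has rank 9 and Smith normal form diag(1,1,1,1,1,1,1,1,1).

Boundary ∂_2: C_2 → C_1 sends each 2-simplex [p,q,r] to [q,r] − [p,r] + [p,q]. For instance
  ∂[0,6,9] = [6,9] − [0,9] + [0,6],
  ∂[0,4,5] = [4,5] − [0,5] + [0,4].
This gives a 22×13 integer matrix of rank 11; reducing to Smith normal form yields diagonal entries (1,1,1,1,1,1,1,1,1,1,1).

∂_3: C_3 → C_2 sends each 3-simplex σ to the alternating sum Σ_i (−1)^i (σ with its i-th vertex removed). For instance
  ∂[0,3,6,9] = [3,6,9] − [0,6,9] + [0,3,9] − [0,3,6],
  ∂[0,3,5,9] = [3,5,9] − [0,5,9] + [0,3,9] − [0,3,5].
The 13×2 boundary matrix has rank 2 and Smith normal form diag(1,1).

Computing H_k = (kernel of ∂_k) / (image of ∂_{k+1}):

  H_0: rank C_0 − rank ∂_1 = 10 − 9 = 1, and the invariant factors of ∂_1 are all 1, so H_0 ≅ Z.
  H_1: rank ker ∂_1 − rank ∂_2 = (22 − 9) − 11 = 2, and the invariant factors of ∂_2 are all 1, so H_1 ≅ Z^2.
  H_2: rank ker ∂_2 − rank ∂_3 = (13 − 11) − 2 = 0, and the invariant factors of ∂_3 are all 1, so H_2 ≅ 0.
  H_3: rank ker ∂_3 − rank ∂_4 = (2 − 2) − 0 = 0, and there is no ∂_4, so H_3 ≅ 0.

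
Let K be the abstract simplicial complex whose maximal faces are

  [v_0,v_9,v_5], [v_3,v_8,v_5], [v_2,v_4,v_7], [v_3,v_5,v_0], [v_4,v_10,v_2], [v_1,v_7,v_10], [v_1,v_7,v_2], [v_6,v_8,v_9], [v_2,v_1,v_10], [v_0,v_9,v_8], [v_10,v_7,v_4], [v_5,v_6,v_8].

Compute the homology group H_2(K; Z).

We work with the vertex ordering v_0 < v_1 < v_2 < v_3 < v_4 < v_5 < v_6 < v_7 < v_8 < v_9 < v_10. The simplices of K, each written with vertices in increasing order, are:

  0-simplices (11): [v_0], [v_1], [v_2], [v_3], [v_4], [v_5], [v_6], [v_7], [v_8], [v_9], [v_10]
  1-simplices (21): (21 of them)
  2-simplices (12): (12 of them)

so the chain groups are C_0 ≅ Z^11, C_1 ≅ Z^21, C_2 ≅ Z^12.

Boundary ∂_1: C_1 → C_0 maps an edge to its endpoints' difference, ∂[p,q] = q − p. For instance
  ∂[v_4,v_10] = [v_10] − [v_4].
The 11×21 boundary matrix has rank 9 and Smith normal form diag(1,1,1,1,1,1,1,1,1).

The boundary map ∂_2: C_2 → C_1 sends each 2-simplex [p,q,r] to [q,r] − [p,r] + [p,q]. For instance
  ∂[v_4,v_7,v_10] = [v_7,v_10] − [v_4,v_10] + [v_4,v_7],
  ∂[v_1,v_2,v_10] = [v_2,v_10] − [v_1,v_10] + [v_1,v_2].
As a 21×12 matrix over Z this has rank 11, with invariant factors (1,1,1,1,1,1,1,1,1,1,1).

Now H_k = ker ∂_k / im ∂_{k+1}, so:

  H_2: rank ker ∂_2 − rank ∂_3 = (12 − 11) − 0 = 1, and there is no ∂_3, so H_2 ≅ Z.

(K is a triangulation of the disjoint union of the 2-sphere S^2 and the cylinder S^1 x I.)

H_2 ≅ Z.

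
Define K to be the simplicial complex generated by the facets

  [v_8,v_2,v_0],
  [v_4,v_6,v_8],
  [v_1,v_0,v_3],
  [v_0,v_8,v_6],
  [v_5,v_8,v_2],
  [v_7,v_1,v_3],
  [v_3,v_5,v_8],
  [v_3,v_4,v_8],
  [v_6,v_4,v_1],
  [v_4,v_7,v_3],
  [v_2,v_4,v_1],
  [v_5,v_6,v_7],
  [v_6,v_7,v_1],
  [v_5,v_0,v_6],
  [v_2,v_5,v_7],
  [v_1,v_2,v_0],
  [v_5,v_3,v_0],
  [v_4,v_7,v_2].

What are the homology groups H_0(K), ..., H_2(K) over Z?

We work with the vertex ordering v_0 < v_1 < v_2 < v_3 < v_4 < v_5 < v_6 < v_7 < v_8. The simplices of K, each written with vertices in increasing order, are:

  0-simplices (9): [v_0], [v_1], [v_2], [v_3], [v_4], [v_5], [v_6], [v_7], [v_8]
  1-simplices (27): (27 of them)
  2-simplices (18): (18 of them)

Hence C_0 ≅ Z^9, C_1 ≅ Z^27, C_2 ≅ Z^18.

The boundary map ∂_1: C_1 → C_0 maps an edge to its endpoints' difference, ∂[p,q] = q − p. For instance
  ∂[v_1,v_4] = [v_4] − [v_1].
The resulting 9×27 matrix has rank 8, and its Smith normal form has invariant factors (1,1,1,1,1,1,1,1).

∂_2: C_2 → C_1 sends each 2-simplex [p,q,r] to [q,r] − [p,r] + [p,q]. For instance
  ∂[v_0,v_5,v_6] = [v_5,v_6] − [v_0,v_6] + [v_0,v_5],
  ∂[v_4,v_6,v_8] = [v_6,v_8] − [v_4,v_8] + [v_4,v_6].
The resulting 27×18 matrix has rank 18, and its Smith normal form has invariant factors (1,1,1,1,1,1,1,1,1,1,1,1,1,1,1,1,1,2).

Computing H_k = (kernel of ∂_k) / (image of ∂_{k+1}):

  H_0: rank C_0 − rank ∂_1 = 9 − 8 = 1, and the invariant factors of ∂_1 are all 1, so H_0 = Z.
  H_1: rank ker ∂_1 − rank ∂_2 = (27 − 8) − 18 = 1, and ∂_2 has invariant factor 2 > 1, so H_1 = Z × Z/2.
  H_2: rank ker ∂_2 − rank ∂_3 = (18 − 18) − 0 = 0, and there is no ∂_3, so H_2 = 0.

(K is a triangulation of the Klein bottle.)

H_0 ≅ Z,  H_1 ≅ Z × Z/2,  H_2 = 0.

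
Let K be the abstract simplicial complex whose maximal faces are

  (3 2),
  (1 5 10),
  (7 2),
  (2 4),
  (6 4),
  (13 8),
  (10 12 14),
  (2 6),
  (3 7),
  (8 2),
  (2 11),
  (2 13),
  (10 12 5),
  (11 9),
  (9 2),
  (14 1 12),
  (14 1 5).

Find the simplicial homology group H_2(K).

K has 14 vertices, 22 edges, 5 triangles.
rank ∂_2 = 5, rank ∂_3 = 0 ⇒ b_2 = 5 − 5 − 0 = 0. So H_2 ≅ 0.

H_2 = 0.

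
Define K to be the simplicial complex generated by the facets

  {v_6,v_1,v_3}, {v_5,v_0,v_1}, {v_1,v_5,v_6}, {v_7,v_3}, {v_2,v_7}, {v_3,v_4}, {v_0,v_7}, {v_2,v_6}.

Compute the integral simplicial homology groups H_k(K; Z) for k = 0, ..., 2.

H_0 = Z,  H_1 = Z^2,  H_2 = 0.

Take the total order v_0 < v_1 < v_2 < v_3 < v_4 < v_5 < v_6 < v_7 on the vertex set. Then K (dimension 2) consists of the simplices:

  0-simplices (8): [v_0], [v_1], [v_2], [v_3], [v_4], [v_5], [v_6], [v_7]
  1-simplices (12): [v_0,v_1], [v_0,v_5], [v_0,v_7], [v_1,v_3], [v_1,v_5], [v_1,v_6], [v_2,v_6], [v_2,v_7], [v_3,v_4], [v_3,v_6], [v_3,v_7], [v_5,v_6]
  2-simplices (3): [v_0,v_1,v_5], [v_1,v_3,v_6], [v_1,v_5,v_6]

so the chain groups are C_0 ≅ Z^8, C_1 ≅ Z^12, C_2 ≅ Z^3.

The boundary map ∂_1: C_1 → C_0 maps an edge to its endpoints' difference, ∂[p,q] = q − p.
The 8×12 boundary matrix has rank 7 and Smith normal form diag(1,1,1,1,1,1,1).

The boundary map ∂_2: C_2 → C_1 maps a triangle to the signed sum of its edges. For instance
  ∂[v_1,v_3,v_6] = [v_3,v_6] − [v_1,v_6] + [v_1,v_3],
  ∂[v_0,v_1,v_5] = [v_1,v_5] − [v_0,v_5] + [v_0,v_1].
The 12×3 boundary matrix has rank 3 and Smith normal form diag(1,1,1).

Computing H_k = (kernel of ∂_k) / (image of ∂_{k+1}):

  H_0: rank C_0 − rank ∂_1 = 8 − 7 = 1, and the invariant factors of ∂_1 are all 1, so H_0 = Z.
  H_1: rank ker ∂_1 − rank ∂_2 = (12 − 7) − 3 = 2, and the invariant factors of ∂_2 are all 1, so H_1 = Z^2.
  H_2: rank ker ∂_2 − rank ∂_3 = (3 − 3) − 0 = 0, and there is no ∂_3, so H_2 = 0.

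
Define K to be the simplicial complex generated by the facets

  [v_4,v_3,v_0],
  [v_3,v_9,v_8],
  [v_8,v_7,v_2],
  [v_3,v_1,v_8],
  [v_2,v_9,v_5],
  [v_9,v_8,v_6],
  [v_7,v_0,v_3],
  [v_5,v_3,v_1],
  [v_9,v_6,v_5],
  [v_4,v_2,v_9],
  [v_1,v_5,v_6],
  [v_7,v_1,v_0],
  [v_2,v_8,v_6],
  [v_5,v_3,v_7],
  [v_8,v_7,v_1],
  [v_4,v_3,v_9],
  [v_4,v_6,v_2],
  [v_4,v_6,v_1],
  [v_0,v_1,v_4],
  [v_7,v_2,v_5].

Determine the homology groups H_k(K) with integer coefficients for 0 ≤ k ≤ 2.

We work with the vertex ordering v_0 < v_1 < v_2 < v_3 < v_4 < v_5 < v_6 < v_7 < v_8 < v_9. The simplices of K, each written with vertices in increasing order, are:

  0-simplices (10): [v_0], [v_1], [v_2], [v_3], [v_4], [v_5], [v_6], [v_7], [v_8], [v_9]
  1-simplices (30): (30 of them)
  2-simplices (20): (20 of them)

giving chain groups C_0 ≅ Z^10, C_1 ≅ Z^30, C_2 ≅ Z^20.

∂_1: C_1 → C_0 is given by ∂[p,q] = [q] − [p].
This gives a 10×30 integer matrix of rank 9; reducing to Smith normal form yields diagonal entries (1,1,1,1,1,1,1,1,1).

∂_2: C_2 → C_1 sends each 2-simplex [p,q,r] to [q,r] − [p,r] + [p,q]. For instance
  ∂[v_1,v_3,v_5] = [v_3,v_5] − [v_1,v_5] + [v_1,v_3],
  ∂[v_3,v_5,v_7] = [v_5,v_7] − [v_3,v_7] + [v_3,v_5].
The resulting 30×20 matrix has rank 20, and its Smith normal form has invariant factors (1,1,1,1,1,1,1,1,1,1,1,1,1,1,1,1,1,1,1,2).

Now H_k = ker ∂_k / im ∂_{k+1}, so:

  H_0: rank C_0 − rank ∂_1 = 10 − 9 = 1, and the invariant factors of ∂_1 are all 1, so H_0 = Z.
  H_1: rank ker ∂_1 − rank ∂_2 = (30 − 9) − 20 = 1, and ∂_2 has invariant factor 2 > 1, so H_1 = Z × Z/2.
  H_2: rank ker ∂_2 − rank ∂_3 = (20 − 20) − 0 = 0, and there is no ∂_3, so H_2 = 0.

As a check, the Euler characteristic is 10 − 30 + 20 = 0, which agrees with 1 − 1 + 0 = 0.

H_0 = Z,  H_1 = Z × Z/2,  H_2 = 0.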